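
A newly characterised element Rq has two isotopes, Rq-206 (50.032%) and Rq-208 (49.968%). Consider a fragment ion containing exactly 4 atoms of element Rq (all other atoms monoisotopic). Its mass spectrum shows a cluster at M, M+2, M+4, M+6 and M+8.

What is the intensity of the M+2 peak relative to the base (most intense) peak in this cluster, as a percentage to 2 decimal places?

(0.50032 + 0.49968)^4 gives M 0.0627, M+2 0.2503, M+4 0.3750, M+6 0.2497, M+8 0.0623; the largest is M+4.
P(M+4) = C(4,2) × 0.50032^2 × 0.49968^2 = 6 × 0.2503201 × 0.2496801 = 0.375000 (base)
P(M+2) = C(4,1) × 0.50032^3 × 0.49968^1 = 4 × 0.12524015 × 0.49968 = 0.250320
Relative intensity = 0.250320 / 0.375000 × 100 = 66.75

66.75%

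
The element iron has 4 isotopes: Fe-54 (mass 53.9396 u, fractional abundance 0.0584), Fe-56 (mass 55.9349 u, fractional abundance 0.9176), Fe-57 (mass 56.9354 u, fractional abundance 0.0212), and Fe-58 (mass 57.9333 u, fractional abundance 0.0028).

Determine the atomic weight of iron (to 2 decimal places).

55.85 u

Ar = Σ fᵢ·mᵢ = 0.0584 × 53.9396 + 0.9176 × 55.9349 + 0.0212 × 56.9354 + 0.0028 × 57.9333
= 3.15007 + 51.32586 + 1.20703 + 0.16221 = 55.84517 u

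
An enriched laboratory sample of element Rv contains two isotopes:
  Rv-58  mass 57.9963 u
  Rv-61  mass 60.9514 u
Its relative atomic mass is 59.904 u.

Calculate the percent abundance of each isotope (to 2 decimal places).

Let x be the fractional abundance of Rv-58; then Rv-61 has abundance 1 − x.
57.9963·x + 60.9514·(1 − x) = 59.904
(57.9963 − 60.9514)·x = 59.904 − 60.9514
x = -1.0474 / -2.9551 = 0.35444 → 35.44% Rv-58, 64.56% Rv-61.

Rv-58: 35.44%, Rv-61: 64.56%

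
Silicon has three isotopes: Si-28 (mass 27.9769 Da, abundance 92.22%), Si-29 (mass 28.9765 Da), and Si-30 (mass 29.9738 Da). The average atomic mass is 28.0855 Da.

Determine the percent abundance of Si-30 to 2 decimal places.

3.09%

Let x and y be the fractions of Si-29 and Si-30. Then x + y = 1 − 0.9222 = 0.0778 and 28.9765x + 29.9738y = 28.0855 − 0.9222×27.9769 = 2.28520282.
Substituting: 28.9765x + 29.9738(0.0778 − x) = 2.28520282
(28.9765 − 29.9738)x = -0.04675882  ⇒  x = 0.04689, y = 0.03091
Si-29: 4.69%, Si-30: 3.09%.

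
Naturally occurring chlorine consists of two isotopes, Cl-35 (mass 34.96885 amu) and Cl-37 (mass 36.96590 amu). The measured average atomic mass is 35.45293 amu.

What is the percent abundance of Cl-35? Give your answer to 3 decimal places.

Let x be the fractional abundance of Cl-35; then Cl-37 has abundance 1 − x.
34.96885·x + 36.96590·(1 − x) = 35.45293
(34.96885 − 36.96590)·x = 35.45293 − 36.96590
x = -1.51297 / -1.99705 = 0.75760 → 75.760% Cl-35, 24.240% Cl-37.

75.760%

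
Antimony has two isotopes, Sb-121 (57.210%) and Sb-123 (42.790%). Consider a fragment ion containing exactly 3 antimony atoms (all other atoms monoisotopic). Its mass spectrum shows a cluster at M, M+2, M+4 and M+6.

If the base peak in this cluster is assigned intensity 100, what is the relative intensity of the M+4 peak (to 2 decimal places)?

Binomial terms of (0.57210 + 0.42790)^3: M 0.1872, M+2 0.4202, M+4 0.3143, M+6 0.0783 → M+2 is the base peak.
P(M+2) = C(3,1) × 0.57210^2 × 0.42790^1 = 3 × 0.32729841 × 0.4279 = 0.420153 (base)
P(M+4) = C(3,2) × 0.57210^1 × 0.42790^2 = 3 × 0.5721 × 0.18309841 = 0.314252
Relative intensity = 0.314252 / 0.420153 × 100 = 74.79

74.79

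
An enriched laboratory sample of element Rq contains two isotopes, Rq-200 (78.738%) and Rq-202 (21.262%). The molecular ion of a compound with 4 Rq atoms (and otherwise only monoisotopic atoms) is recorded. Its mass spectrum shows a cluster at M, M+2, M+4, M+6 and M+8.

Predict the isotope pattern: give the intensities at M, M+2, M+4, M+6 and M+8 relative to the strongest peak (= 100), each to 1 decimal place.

Expanding (0.78738 + 0.21262)^4:
P(M) = 0.78738^4 = 0.384359
P(M+2) = 4 × 0.78738^3 × 0.21262^1 = 0.415162
P(M+4) = 6 × 0.78738^2 × 0.21262^2 = 0.168162
P(M+6) = 4 × 0.78738^1 × 0.21262^3 = 0.030273
P(M+8) = 0.21262^4 = 0.002044
The M+2 peak is largest (0.415162); scaling to 100 gives 92.6 : 100.0 : 40.5 : 7.3 : 0.5.

92.6 : 100.0 : 40.5 : 7.3 : 0.5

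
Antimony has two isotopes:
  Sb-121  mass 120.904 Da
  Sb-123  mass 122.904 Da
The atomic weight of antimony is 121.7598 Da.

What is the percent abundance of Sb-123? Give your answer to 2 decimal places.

42.79%

Let x be the fractional abundance of Sb-121; then Sb-123 has abundance 1 − x.
120.904·x + 122.904·(1 − x) = 121.7598
(120.904 − 122.904)·x = 121.7598 − 122.904
x = -1.1442 / -2.000 = 0.57210 → 57.21% Sb-121, 42.79% Sb-123.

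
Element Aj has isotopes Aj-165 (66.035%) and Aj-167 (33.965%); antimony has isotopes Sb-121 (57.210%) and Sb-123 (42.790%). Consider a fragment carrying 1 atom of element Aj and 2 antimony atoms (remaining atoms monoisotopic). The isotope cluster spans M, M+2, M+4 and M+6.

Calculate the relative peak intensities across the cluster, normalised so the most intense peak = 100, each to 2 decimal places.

Element Aj pattern (n=1): 0.66035 : 0.33965
Antimony pattern (n=2): 0.32729841 : 0.48960318 : 0.18309841
Convolve the two distributions (both contribute in 2-u steps):
  M: 0.66035×0.32729841 = 0.216132
  M+2: 0.66035×0.48960318 + 0.33965×0.32729841 = 0.434476
  M+4: 0.66035×0.18309841 + 0.33965×0.48960318 = 0.287203
  M+6: 0.33965×0.18309841 = 0.062189
Scale to base peak (0.434476) = 100: 49.75 : 100.00 : 66.10 : 14.31

49.75 : 100.00 : 66.10 : 14.31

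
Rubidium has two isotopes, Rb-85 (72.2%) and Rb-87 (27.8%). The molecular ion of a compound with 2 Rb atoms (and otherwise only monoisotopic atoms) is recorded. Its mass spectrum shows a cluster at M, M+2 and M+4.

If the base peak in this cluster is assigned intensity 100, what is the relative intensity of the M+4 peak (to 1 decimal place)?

14.8

Term probabilities: M 0.5213, M+2 0.4014, M+4 0.0773. Base peak = M.
P(M) = C(2,0) × 0.722^2 × 0.278^0 = 1 × 0.521284 × 1.0000 = 0.521284 (base)
P(M+4) = C(2,2) × 0.722^0 × 0.278^2 = 1 × 1.0000 × 0.077284 = 0.077284
Relative intensity = 0.077284 / 0.521284 × 100 = 14.8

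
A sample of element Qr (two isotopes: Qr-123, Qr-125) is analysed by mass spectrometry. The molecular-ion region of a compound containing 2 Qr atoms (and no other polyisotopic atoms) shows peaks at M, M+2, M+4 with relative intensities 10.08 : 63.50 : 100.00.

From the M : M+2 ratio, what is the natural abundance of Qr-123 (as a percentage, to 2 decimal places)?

24.10%

Let p = fractional abundance of Qr-123. I(M+2)/I(M) = [C(2,1)·p^1·(1−p)] / p^2 = 2·(1−p)/p = 63.50/10.08 = 6.2996
(1−p)/p = 6.2996/2 = 3.1498  ⇒  p = 1/(1 + 3.1498) = 0.2410
Qr-123: 24.10%, Qr-125: 75.90%.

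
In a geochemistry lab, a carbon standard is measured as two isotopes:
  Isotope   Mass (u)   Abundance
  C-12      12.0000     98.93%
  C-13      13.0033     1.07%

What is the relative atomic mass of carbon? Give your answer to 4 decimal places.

12.0107 u

Average mass = Σ (abundance × isotope mass) = 0.9893 × 12.0000 + 0.0107 × 13.0033
= 11.87160 + 0.13914 = 12.01074 u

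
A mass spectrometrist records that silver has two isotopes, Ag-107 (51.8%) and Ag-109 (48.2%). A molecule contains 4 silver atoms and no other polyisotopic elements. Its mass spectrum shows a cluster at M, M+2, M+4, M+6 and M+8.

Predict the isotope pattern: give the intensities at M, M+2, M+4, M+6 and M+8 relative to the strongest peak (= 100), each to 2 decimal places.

Each Ag atom is independently Ag-107 (p = 0.518) or Ag-109 (q = 0.482); the cluster is the binomial expansion (p + q)^4.
P(M) = 0.518^4 = 0.071998
P(M+2) = 4 × 0.518^3 × 0.482^1 = 0.267976
P(M+4) = 6 × 0.518^2 × 0.482^2 = 0.374029
P(M+6) = 4 × 0.518^1 × 0.482^3 = 0.232023
P(M+8) = 0.482^4 = 0.053974
The M+4 peak is largest (0.374029); scaling to 100 gives 19.25 : 71.65 : 100.00 : 62.03 : 14.43.

19.25 : 71.65 : 100.00 : 62.03 : 14.43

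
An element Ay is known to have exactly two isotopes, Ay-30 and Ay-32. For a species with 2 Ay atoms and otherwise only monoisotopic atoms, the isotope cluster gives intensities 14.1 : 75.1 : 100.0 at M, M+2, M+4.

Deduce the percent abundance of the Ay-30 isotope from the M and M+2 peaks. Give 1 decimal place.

Let p = fractional abundance of Ay-30. I(M+2)/I(M) = [C(2,1)·p^1·(1−p)] / p^2 = 2·(1−p)/p = 75.1/14.1 = 5.3262
(1−p)/p = 5.3262/2 = 2.6631  ⇒  p = 1/(1 + 2.6631) = 0.2730
Ay-30: 27.3%, Ay-32: 72.7%.

27.3%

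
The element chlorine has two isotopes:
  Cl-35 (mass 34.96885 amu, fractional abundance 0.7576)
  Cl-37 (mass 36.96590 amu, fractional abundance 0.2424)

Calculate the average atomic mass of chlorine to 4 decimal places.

Ar = Σ fᵢ·mᵢ = 0.7576 × 34.96885 + 0.2424 × 36.96590
= 26.492401 + 8.960534 = 35.452935 amu

35.4529 amu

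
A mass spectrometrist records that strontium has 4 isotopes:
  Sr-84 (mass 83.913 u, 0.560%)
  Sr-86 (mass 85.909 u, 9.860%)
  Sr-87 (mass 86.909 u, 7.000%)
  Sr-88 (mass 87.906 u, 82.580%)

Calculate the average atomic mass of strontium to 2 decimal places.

Ar = Σ fᵢ·mᵢ = 0.00560 × 83.913 + 0.09860 × 85.909 + 0.07000 × 86.909 + 0.82580 × 87.906
= 0.4699 + 8.4706 + 6.0836 + 72.5928 = 87.6169 u

87.62 u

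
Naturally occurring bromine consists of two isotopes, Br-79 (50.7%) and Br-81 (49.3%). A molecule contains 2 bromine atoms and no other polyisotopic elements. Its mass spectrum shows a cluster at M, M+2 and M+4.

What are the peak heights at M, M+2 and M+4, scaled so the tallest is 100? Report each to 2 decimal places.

The 2 Br atoms are independent, so intensities follow the terms of (0.507 + 0.493)^2.
P(M) = 0.507^2 = 0.257049
P(M+2) = 2 × 0.507^1 × 0.493^1 = 0.499902
P(M+4) = 0.493^2 = 0.243049
The M+2 peak is largest (0.499902); scaling to 100 gives 51.42 : 100.00 : 48.62.

51.42 : 100.00 : 48.62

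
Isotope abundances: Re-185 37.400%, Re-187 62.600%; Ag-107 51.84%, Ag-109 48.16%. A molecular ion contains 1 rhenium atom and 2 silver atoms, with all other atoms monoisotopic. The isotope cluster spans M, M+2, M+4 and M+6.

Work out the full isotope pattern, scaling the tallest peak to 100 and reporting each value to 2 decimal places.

Rhenium pattern (n=1): 0.3740 : 0.6260
Silver pattern (n=2): 0.26873856 : 0.49932288 : 0.23193856
Convolve the two distributions (both contribute in 2-u steps):
  M: 0.3740×0.26873856 = 0.100508
  M+2: 0.3740×0.49932288 + 0.6260×0.26873856 = 0.354977
  M+4: 0.3740×0.23193856 + 0.6260×0.49932288 = 0.399321
  M+6: 0.6260×0.23193856 = 0.145194
Scale to base peak (0.399321) = 100: 25.17 : 88.90 : 100.00 : 36.36

25.17 : 88.90 : 100.00 : 36.36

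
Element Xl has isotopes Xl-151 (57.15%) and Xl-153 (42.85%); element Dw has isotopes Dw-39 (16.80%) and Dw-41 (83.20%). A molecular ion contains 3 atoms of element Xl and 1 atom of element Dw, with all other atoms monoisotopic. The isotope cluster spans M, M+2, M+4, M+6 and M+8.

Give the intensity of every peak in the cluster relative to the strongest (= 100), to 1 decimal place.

Element Xl pattern (n=3): 0.1866589 : 0.41986005 : 0.3148032 : 0.07867785
Element Dw pattern (n=1): 0.1680 : 0.8320
Convolve the two distributions (both contribute in 2-u steps):
  M: 0.1866589×0.1680 = 0.031359
  M+2: 0.1866589×0.8320 + 0.41986005×0.1680 = 0.225837
  M+4: 0.41986005×0.8320 + 0.3148032×0.1680 = 0.402210
  M+6: 0.3148032×0.8320 + 0.07867785×0.1680 = 0.275134
  M+8: 0.07867785×0.8320 = 0.065460
Scale to base peak (0.402210) = 100: 7.8 : 56.1 : 100.0 : 68.4 : 16.3

7.8 : 56.1 : 100.0 : 68.4 : 16.3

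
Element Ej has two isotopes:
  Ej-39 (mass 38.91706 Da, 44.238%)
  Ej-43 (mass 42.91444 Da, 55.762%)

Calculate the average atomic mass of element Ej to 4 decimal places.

41.1461 Da

Ar = Σ fᵢ·mᵢ = 0.44238 × 38.91706 + 0.55762 × 42.91444
= 17.216129 + 23.929950 = 41.146079 Da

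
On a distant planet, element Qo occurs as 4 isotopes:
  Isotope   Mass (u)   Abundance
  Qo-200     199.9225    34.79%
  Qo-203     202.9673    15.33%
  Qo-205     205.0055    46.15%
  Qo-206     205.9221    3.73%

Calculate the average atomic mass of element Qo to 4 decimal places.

Weight each isotope mass by its fractional abundance: 0.3479 × 199.9225 + 0.1533 × 202.9673 + 0.4615 × 205.0055 + 0.0373 × 205.9221
= 69.55304 + 31.11489 + 94.61004 + 7.68089 = 202.95886 u

202.9589 u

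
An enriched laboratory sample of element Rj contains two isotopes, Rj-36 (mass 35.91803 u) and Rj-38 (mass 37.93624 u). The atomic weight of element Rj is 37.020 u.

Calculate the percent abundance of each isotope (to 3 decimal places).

Let x be the fractional abundance of Rj-36; then Rj-38 has abundance 1 − x.
35.91803·x + 37.93624·(1 − x) = 37.020
(35.91803 − 37.93624)·x = 37.020 − 37.93624
x = -0.91624 / -2.01821 = 0.45399 → 45.399% Rj-36, 54.601% Rj-38.

Rj-36: 45.399%, Rj-38: 54.601%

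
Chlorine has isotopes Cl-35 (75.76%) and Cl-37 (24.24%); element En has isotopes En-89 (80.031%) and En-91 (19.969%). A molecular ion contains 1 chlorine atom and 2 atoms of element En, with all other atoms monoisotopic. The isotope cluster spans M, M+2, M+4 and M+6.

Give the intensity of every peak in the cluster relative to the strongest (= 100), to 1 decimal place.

100.0 : 81.9 : 22.2 : 2.0

Chlorine pattern (n=1): 0.7576 : 0.2424
Element En pattern (n=2): 0.6404961 : 0.31962781 : 0.0398761
Convolve the two distributions (both contribute in 2-u steps):
  M: 0.7576×0.6404961 = 0.485240
  M+2: 0.7576×0.31962781 + 0.2424×0.6404961 = 0.397406
  M+4: 0.7576×0.0398761 + 0.2424×0.31962781 = 0.107688
  M+6: 0.2424×0.0398761 = 0.009666
Scale to base peak (0.485240) = 100: 100.0 : 81.9 : 22.2 : 2.0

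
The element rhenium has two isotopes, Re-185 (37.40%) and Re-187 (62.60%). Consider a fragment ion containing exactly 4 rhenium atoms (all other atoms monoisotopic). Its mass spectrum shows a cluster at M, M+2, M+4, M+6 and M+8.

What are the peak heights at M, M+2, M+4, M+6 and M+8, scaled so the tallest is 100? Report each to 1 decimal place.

5.3 : 35.7 : 89.6 : 100.0 : 41.8

Expanding (0.3740 + 0.6260)^4:
P(M) = 0.3740^4 = 0.019565
P(M+2) = 4 × 0.3740^3 × 0.6260^1 = 0.130993
P(M+4) = 6 × 0.3740^2 × 0.6260^2 = 0.328884
P(M+6) = 4 × 0.3740^1 × 0.6260^3 = 0.366990
P(M+8) = 0.6260^4 = 0.153567
The M+6 peak is largest (0.366990); scaling to 100 gives 5.3 : 35.7 : 89.6 : 100.0 : 41.8.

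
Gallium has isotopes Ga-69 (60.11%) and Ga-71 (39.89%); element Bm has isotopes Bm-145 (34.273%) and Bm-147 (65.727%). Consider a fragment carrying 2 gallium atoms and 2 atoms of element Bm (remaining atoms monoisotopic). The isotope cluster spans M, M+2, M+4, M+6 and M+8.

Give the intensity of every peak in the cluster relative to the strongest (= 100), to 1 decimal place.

Gallium pattern (n=2): 0.36132121 : 0.47955758 : 0.15912121
Element Bm pattern (n=2): 0.11746385 : 0.45053229 : 0.43200385
Convolve the two distributions (both contribute in 2-u steps):
  M: 0.36132121×0.11746385 = 0.042442
  M+2: 0.36132121×0.45053229 + 0.47955758×0.11746385 = 0.219118
  M+4: 0.36132121×0.43200385 + 0.47955758×0.45053229 + 0.15912121×0.11746385 = 0.390839
  M+6: 0.47955758×0.43200385 + 0.15912121×0.45053229 = 0.278860
  M+8: 0.15912121×0.43200385 = 0.068741
Scale to base peak (0.390839) = 100: 10.9 : 56.1 : 100.0 : 71.3 : 17.6

10.9 : 56.1 : 100.0 : 71.3 : 17.6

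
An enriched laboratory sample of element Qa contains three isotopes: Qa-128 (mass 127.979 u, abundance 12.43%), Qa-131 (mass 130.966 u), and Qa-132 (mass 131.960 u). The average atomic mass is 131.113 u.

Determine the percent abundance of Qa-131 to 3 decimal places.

The remaining 87.57% is split between Qa-131 (fraction x) and Qa-132 (fraction 0.8757 − x).
Substituting: 130.966x + 131.960(0.8757 − x) = 115.2052103
(130.966 − 131.960)x = -0.3521617  ⇒  x = 0.35429, y = 0.52141
Qa-131: 35.429%, Qa-132: 52.141%.

35.429%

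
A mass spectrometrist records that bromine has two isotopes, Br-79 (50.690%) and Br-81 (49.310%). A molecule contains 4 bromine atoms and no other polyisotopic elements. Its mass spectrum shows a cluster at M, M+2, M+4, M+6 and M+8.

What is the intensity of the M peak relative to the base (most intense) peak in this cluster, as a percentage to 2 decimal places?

17.61%

Binomial terms of (0.50690 + 0.49310)^4: M 0.0660, M+2 0.2569, M+4 0.3749, M+6 0.2431, M+8 0.0591 → M+4 is the base peak.
P(M+4) = C(4,2) × 0.50690^2 × 0.49310^2 = 6 × 0.25694761 × 0.24314761 = 0.374857 (base)
P(M) = C(4,0) × 0.50690^4 × 0.49310^0 = 1 × 0.06602207 × 1.0000 = 0.066022
Relative intensity = 0.066022 / 0.374857 × 100 = 17.61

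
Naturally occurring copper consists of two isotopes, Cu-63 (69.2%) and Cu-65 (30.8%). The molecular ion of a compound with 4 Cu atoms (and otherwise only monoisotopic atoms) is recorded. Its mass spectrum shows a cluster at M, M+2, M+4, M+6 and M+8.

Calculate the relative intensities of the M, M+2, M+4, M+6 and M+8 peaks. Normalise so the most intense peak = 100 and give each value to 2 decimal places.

Each Cu atom is independently Cu-63 (p = 0.692) or Cu-65 (q = 0.308); the cluster is the binomial expansion (p + q)^4.
P(M) = 0.692^4 = 0.229311
P(M+2) = 4 × 0.692^3 × 0.308^1 = 0.408253
P(M+4) = 6 × 0.692^2 × 0.308^2 = 0.272562
P(M+6) = 4 × 0.692^1 × 0.308^3 = 0.080876
P(M+8) = 0.308^4 = 0.008999
The M+2 peak is largest (0.408253); scaling to 100 gives 56.17 : 100.00 : 66.76 : 19.81 : 2.20.

56.17 : 100.00 : 66.76 : 19.81 : 2.20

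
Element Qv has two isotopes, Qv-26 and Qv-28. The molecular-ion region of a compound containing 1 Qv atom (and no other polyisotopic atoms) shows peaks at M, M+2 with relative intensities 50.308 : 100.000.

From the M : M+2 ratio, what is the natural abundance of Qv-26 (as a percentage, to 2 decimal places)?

33.47%

Write p for the Qv-26 fraction. I(M+2)/I(M) = [C(1,1)·p^0·(1−p)] / p^1 = 1·(1−p)/p = 100.000/50.308 = 1.9878
(1−p)/p = 1.9878/1 = 1.9878  ⇒  p = 1/(1 + 1.9878) = 0.3347
Qv-26: 33.47%, Qv-28: 66.53%.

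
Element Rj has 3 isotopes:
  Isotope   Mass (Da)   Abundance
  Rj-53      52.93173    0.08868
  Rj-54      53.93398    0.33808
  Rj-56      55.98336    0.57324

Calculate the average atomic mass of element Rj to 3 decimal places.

Weight each isotope mass by its fractional abundance: 0.08868 × 52.93173 + 0.33808 × 53.93398 + 0.57324 × 55.98336
= 4.693986 + 18.234000 + 32.091901 = 55.019887 Da

55.020 Da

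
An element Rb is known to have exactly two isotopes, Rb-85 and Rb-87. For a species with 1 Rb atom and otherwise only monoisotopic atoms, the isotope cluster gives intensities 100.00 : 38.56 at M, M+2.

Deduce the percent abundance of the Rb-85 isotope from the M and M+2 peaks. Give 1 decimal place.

Let p = fractional abundance of Rb-85. I(M+2)/I(M) = [C(1,1)·p^0·(1−p)] / p^1 = 1·(1−p)/p = 38.56/100.00 = 0.3856
(1−p)/p = 0.3856/1 = 0.3856  ⇒  p = 1/(1 + 0.3856) = 0.7217
Rb-85: 72.2%, Rb-87: 27.8%.

72.2%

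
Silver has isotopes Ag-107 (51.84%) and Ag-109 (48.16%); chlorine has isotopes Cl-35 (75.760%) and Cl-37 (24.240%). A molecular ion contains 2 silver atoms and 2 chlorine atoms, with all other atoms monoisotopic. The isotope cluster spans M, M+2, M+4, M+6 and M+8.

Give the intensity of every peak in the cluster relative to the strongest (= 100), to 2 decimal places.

40.03 : 100.00 : 86.25 : 29.72 : 3.54

Silver pattern (n=2): 0.26873856 : 0.49932288 : 0.23193856
Chlorine pattern (n=2): 0.57395776 : 0.36728448 : 0.05875776
Convolve the two distributions (both contribute in 2-u steps):
  M: 0.26873856×0.57395776 = 0.154245
  M+2: 0.26873856×0.36728448 + 0.49932288×0.57395776 = 0.385294
  M+4: 0.26873856×0.05875776 + 0.49932288×0.36728448 + 0.23193856×0.57395776 = 0.332307
  M+6: 0.49932288×0.05875776 + 0.23193856×0.36728448 = 0.114527
  M+8: 0.23193856×0.05875776 = 0.013628
Scale to base peak (0.385294) = 100: 40.03 : 100.00 : 86.25 : 29.72 : 3.54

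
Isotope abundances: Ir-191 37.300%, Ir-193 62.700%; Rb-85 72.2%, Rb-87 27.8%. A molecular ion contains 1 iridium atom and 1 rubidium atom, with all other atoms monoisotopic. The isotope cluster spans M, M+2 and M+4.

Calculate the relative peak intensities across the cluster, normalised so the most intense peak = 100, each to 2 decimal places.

Iridium pattern (n=1): 0.3730 : 0.6270
Rubidium pattern (n=1): 0.7220 : 0.2780
Convolve the two distributions (both contribute in 2-u steps):
  M: 0.3730×0.7220 = 0.269306
  M+2: 0.3730×0.2780 + 0.6270×0.7220 = 0.556388
  M+4: 0.6270×0.2780 = 0.174306
Scale to base peak (0.556388) = 100: 48.40 : 100.00 : 31.33

48.40 : 100.00 : 31.33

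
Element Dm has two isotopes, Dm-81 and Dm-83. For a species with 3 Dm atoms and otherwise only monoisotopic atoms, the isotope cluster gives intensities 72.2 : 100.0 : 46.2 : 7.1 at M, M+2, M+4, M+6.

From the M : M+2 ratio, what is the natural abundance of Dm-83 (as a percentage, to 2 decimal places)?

31.59%

Write p for the Dm-81 fraction. I(M+2)/I(M) = [C(3,1)·p^2·(1−p)] / p^3 = 3·(1−p)/p = 100.0/72.2 = 1.3850
(1−p)/p = 1.3850/3 = 0.4617  ⇒  p = 1/(1 + 0.4617) = 0.6841
Dm-81: 68.41%, Dm-83: 31.59%.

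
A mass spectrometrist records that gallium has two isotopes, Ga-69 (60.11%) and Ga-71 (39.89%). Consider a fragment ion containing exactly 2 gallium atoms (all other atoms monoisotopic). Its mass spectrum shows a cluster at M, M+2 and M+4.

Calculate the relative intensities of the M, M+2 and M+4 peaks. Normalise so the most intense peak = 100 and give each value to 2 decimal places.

75.34 : 100.00 : 33.18

The 2 Ga atoms are independent, so intensities follow the terms of (0.6011 + 0.3989)^2.
P(M) = 0.6011^2 = 0.361321
P(M+2) = 2 × 0.6011^1 × 0.3989^1 = 0.479558
P(M+4) = 0.3989^2 = 0.159121
The M+2 peak is largest (0.479558); scaling to 100 gives 75.34 : 100.00 : 33.18.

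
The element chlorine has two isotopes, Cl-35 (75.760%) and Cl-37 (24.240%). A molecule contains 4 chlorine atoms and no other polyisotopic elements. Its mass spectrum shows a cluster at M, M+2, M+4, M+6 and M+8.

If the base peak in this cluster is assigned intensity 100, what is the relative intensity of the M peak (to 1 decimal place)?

Binomial terms of (0.75760 + 0.24240)^4: M 0.3294, M+2 0.4216, M+4 0.2023, M+6 0.0432, M+8 0.0035 → M+2 is the base peak.
P(M+2) = C(4,1) × 0.75760^3 × 0.24240^1 = 4 × 0.4348304 × 0.2424 = 0.421612 (base)
P(M) = C(4,0) × 0.75760^4 × 0.24240^0 = 1 × 0.32942751 × 1.0000 = 0.329428
Relative intensity = 0.329428 / 0.421612 × 100 = 78.1

78.1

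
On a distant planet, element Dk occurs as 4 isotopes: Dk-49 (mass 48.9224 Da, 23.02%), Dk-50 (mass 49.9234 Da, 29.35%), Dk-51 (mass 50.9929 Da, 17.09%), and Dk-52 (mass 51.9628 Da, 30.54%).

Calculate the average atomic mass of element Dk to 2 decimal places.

Average mass = Σ (abundance × isotope mass) = 0.2302 × 48.9224 + 0.2935 × 49.9234 + 0.1709 × 50.9929 + 0.3054 × 51.9628
= 11.26194 + 14.65252 + 8.71469 + 15.86944 = 50.49859 Da

50.50 Da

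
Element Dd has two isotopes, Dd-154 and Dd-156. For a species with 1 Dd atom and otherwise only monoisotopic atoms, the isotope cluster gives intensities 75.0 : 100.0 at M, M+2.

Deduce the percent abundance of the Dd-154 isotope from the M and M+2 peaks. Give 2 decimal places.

42.86%

Write p for the Dd-154 fraction. I(M+2)/I(M) = [C(1,1)·p^0·(1−p)] / p^1 = 1·(1−p)/p = 100.0/75.0 = 1.3333
(1−p)/p = 1.3333/1 = 1.3333  ⇒  p = 1/(1 + 1.3333) = 0.4286
Dd-154: 42.86%, Dd-156: 57.14%.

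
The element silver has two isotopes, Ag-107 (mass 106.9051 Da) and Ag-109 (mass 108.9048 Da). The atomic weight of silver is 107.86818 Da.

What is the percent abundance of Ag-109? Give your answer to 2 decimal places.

48.16%

Writing the weighted mean with unknown fraction x of Ag-107:
106.9051·x + 108.9048·(1 − x) = 107.86818
(106.9051 − 108.9048)·x = 107.86818 − 108.9048
x = -1.03662 / -1.9997 = 0.51839 → 51.84% Ag-107, 48.16% Ag-109.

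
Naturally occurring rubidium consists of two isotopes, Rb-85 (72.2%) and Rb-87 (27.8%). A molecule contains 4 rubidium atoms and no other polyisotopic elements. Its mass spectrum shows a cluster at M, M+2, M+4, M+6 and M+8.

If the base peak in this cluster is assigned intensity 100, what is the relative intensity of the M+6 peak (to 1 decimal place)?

Binomial terms of (0.722 + 0.278)^4: M 0.2717, M+2 0.4185, M+4 0.2417, M+6 0.0620, M+8 0.0060 → M+2 is the base peak.
P(M+2) = C(4,1) × 0.722^3 × 0.278^1 = 4 × 0.37636705 × 0.2780 = 0.418520 (base)
P(M+6) = C(4,3) × 0.722^1 × 0.278^3 = 4 × 0.7220 × 0.02148495 = 0.062049
Relative intensity = 0.062049 / 0.418520 × 100 = 14.8

14.8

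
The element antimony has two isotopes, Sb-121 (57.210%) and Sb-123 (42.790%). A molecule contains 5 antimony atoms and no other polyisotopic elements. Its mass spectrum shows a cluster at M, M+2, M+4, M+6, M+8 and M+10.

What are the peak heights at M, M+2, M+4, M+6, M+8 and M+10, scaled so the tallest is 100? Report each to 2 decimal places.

17.88 : 66.85 : 100.00 : 74.79 : 27.97 : 4.18

The 5 Sb atoms are independent, so intensities follow the terms of (0.57210 + 0.42790)^5.
P(M) = 0.57210^5 = 0.061286
P(M+2) = 5 × 0.57210^4 × 0.42790^1 = 0.229192
P(M+4) = 10 × 0.57210^3 × 0.42790^2 = 0.342847
P(M+6) = 10 × 0.57210^2 × 0.42790^3 = 0.256431
P(M+8) = 5 × 0.57210^1 × 0.42790^4 = 0.095898
P(M+10) = 0.42790^5 = 0.014345
The M+4 peak is largest (0.342847); scaling to 100 gives 17.88 : 66.85 : 100.00 : 74.79 : 27.97 : 4.18.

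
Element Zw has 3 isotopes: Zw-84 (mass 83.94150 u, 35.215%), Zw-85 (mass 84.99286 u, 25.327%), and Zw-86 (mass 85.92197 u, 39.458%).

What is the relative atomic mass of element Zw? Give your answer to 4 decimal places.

84.9892 u

The abundance-weighted mean is 0.35215 × 83.94150 + 0.25327 × 84.99286 + 0.39458 × 85.92197
= 29.559999 + 21.526142 + 33.903091 = 84.989232 u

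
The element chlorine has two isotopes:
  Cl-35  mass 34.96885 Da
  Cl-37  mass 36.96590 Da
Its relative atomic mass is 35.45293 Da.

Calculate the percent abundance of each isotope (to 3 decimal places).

Cl-35: 75.760%, Cl-37: 24.240%

With x = fraction of Cl-35 (so Cl-37 is 1 − x):
34.96885·x + 36.96590·(1 − x) = 35.45293
(34.96885 − 36.96590)·x = 35.45293 − 36.96590
x = -1.51297 / -1.99705 = 0.75760 → 75.760% Cl-35, 24.240% Cl-37.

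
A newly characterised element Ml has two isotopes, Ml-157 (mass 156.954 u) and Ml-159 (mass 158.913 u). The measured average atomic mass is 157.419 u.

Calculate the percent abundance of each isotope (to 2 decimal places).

Writing the weighted mean with unknown fraction x of Ml-157:
156.954·x + 158.913·(1 − x) = 157.419
(156.954 − 158.913)·x = 157.419 − 158.913
x = -1.494 / -1.959 = 0.76263 → 76.26% Ml-157, 23.74% Ml-159.

Ml-157: 76.26%, Ml-159: 23.74%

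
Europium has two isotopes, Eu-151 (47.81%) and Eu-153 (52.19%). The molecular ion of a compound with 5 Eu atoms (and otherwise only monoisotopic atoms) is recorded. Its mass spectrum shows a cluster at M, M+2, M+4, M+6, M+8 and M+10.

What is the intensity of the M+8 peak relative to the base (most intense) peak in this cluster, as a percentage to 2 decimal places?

54.58%

(0.4781 + 0.5219)^5 gives M 0.0250, M+2 0.1363, M+4 0.2977, M+6 0.3249, M+8 0.1774, M+10 0.0387; the largest is M+6.
P(M+6) = C(5,3) × 0.4781^2 × 0.5219^3 = 10 × 0.22857961 × 0.14215492 = 0.324937 (base)
P(M+8) = C(5,4) × 0.4781^1 × 0.5219^4 = 5 × 0.4781 × 0.07419065 = 0.177353
Relative intensity = 0.177353 / 0.324937 × 100 = 54.58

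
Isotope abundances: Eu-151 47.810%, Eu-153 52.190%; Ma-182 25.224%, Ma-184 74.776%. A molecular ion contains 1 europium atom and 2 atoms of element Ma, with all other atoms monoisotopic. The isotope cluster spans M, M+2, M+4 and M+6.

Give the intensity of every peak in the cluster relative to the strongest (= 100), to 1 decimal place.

6.6 : 46.0 : 100.0 : 62.9

Europium pattern (n=1): 0.4781 : 0.5219
Element Ma pattern (n=2): 0.06362502 : 0.37722996 : 0.55914502
Convolve the two distributions (both contribute in 2-u steps):
  M: 0.4781×0.06362502 = 0.030419
  M+2: 0.4781×0.37722996 + 0.5219×0.06362502 = 0.213560
  M+4: 0.4781×0.55914502 + 0.5219×0.37722996 = 0.464204
  M+6: 0.5219×0.55914502 = 0.291818
Scale to base peak (0.464204) = 100: 6.6 : 46.0 : 100.0 : 62.9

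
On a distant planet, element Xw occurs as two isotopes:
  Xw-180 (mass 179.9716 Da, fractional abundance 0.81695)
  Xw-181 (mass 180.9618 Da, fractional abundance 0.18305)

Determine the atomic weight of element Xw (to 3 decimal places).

Weight each isotope mass by its fractional abundance: 0.81695 × 179.9716 + 0.18305 × 180.9618
= 147.02780 + 33.12506 = 180.15286 Da

180.153 Da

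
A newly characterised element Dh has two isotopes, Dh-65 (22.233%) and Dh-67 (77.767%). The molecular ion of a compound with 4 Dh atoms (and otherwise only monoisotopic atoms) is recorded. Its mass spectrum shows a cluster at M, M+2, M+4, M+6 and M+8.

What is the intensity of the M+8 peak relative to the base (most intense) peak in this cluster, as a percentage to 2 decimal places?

87.45%

Term probabilities: M 0.0024, M+2 0.0342, M+4 0.1794, M+6 0.4183, M+8 0.3657. Base peak = M+6.
P(M+6) = C(4,3) × 0.22233^1 × 0.77767^3 = 4 × 0.22233 × 0.47031197 = 0.418258 (base)
P(M+8) = C(4,4) × 0.22233^0 × 0.77767^4 = 1 × 1.0000 × 0.36574751 = 0.365748
Relative intensity = 0.365748 / 0.418258 × 100 = 87.45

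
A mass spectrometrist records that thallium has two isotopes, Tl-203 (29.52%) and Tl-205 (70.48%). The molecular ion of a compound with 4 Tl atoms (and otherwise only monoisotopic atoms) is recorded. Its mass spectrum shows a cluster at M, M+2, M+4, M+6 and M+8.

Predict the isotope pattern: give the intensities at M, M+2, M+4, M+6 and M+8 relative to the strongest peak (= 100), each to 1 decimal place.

Expanding (0.2952 + 0.7048)^4:
P(M) = 0.2952^4 = 0.007594
P(M+2) = 4 × 0.2952^3 × 0.7048^1 = 0.072523
P(M+4) = 6 × 0.2952^2 × 0.7048^2 = 0.259726
P(M+6) = 4 × 0.2952^1 × 0.7048^3 = 0.413403
P(M+8) = 0.7048^4 = 0.246754
The M+6 peak is largest (0.413403); scaling to 100 gives 1.8 : 17.5 : 62.8 : 100.0 : 59.7.

1.8 : 17.5 : 62.8 : 100.0 : 59.7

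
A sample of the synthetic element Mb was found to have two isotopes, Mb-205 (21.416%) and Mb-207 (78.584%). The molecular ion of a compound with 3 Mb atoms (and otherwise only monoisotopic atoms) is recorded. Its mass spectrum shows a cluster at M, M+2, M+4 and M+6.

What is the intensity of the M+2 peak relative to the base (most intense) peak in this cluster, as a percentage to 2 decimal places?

22.28%

Term probabilities: M 0.0098, M+2 0.1081, M+4 0.3968, M+6 0.4853. Base peak = M+6.
P(M+6) = C(3,3) × 0.21416^0 × 0.78584^3 = 1 × 1.0000 × 0.48529117 = 0.485291 (base)
P(M+2) = C(3,1) × 0.21416^2 × 0.78584^1 = 3 × 0.04586451 × 0.78584 = 0.108126
Relative intensity = 0.108126 / 0.485291 × 100 = 22.28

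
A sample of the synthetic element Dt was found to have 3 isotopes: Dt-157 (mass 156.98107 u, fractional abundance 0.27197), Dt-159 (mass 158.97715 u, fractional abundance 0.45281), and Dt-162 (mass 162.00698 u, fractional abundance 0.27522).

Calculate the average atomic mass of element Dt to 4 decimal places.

Ar = Σ fᵢ·mᵢ = 0.27197 × 156.98107 + 0.45281 × 158.97715 + 0.27522 × 162.00698
= 42.694142 + 71.986443 + 44.587561 = 159.268146 u

159.2681 u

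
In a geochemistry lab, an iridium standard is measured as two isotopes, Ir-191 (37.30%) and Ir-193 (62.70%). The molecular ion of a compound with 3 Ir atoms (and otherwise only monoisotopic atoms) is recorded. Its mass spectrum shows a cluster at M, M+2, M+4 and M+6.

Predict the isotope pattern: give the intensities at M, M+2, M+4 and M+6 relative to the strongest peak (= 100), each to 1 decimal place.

Expanding (0.3730 + 0.6270)^3:
P(M) = 0.3730^3 = 0.051895
P(M+2) = 3 × 0.3730^2 × 0.6270^1 = 0.261702
P(M+4) = 3 × 0.3730^1 × 0.6270^2 = 0.439911
P(M+6) = 0.6270^3 = 0.246492
The M+4 peak is largest (0.439911); scaling to 100 gives 11.8 : 59.5 : 100.0 : 56.0.

11.8 : 59.5 : 100.0 : 56.0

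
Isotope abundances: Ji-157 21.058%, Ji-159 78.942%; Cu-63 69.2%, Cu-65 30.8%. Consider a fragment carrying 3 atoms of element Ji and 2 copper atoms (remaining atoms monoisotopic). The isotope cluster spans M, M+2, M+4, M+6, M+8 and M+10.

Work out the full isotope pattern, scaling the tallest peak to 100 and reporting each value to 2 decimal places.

Element Ji pattern (n=3): 0.00933795 : 0.10501797 : 0.39369022 : 0.49195386
Copper pattern (n=2): 0.478864 : 0.426272 : 0.094864
Convolve the two distributions (both contribute in 2-u steps):
  M: 0.00933795×0.478864 = 0.004472
  M+2: 0.00933795×0.426272 + 0.10501797×0.478864 = 0.054270
  M+4: 0.00933795×0.094864 + 0.10501797×0.426272 + 0.39369022×0.478864 = 0.234176
  M+6: 0.10501797×0.094864 + 0.39369022×0.426272 + 0.49195386×0.478864 = 0.413361
  M+8: 0.39369022×0.094864 + 0.49195386×0.426272 = 0.247053
  M+10: 0.49195386×0.094864 = 0.046669
Scale to base peak (0.413361) = 100: 1.08 : 13.13 : 56.65 : 100.00 : 59.77 : 11.29

1.08 : 13.13 : 56.65 : 100.00 : 59.77 : 11.29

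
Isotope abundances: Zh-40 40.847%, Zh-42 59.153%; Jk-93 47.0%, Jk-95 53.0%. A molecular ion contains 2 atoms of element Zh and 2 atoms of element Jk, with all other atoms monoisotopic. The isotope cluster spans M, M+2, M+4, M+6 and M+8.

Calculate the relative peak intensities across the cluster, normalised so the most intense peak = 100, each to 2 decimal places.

Element Zh pattern (n=2): 0.16684774 : 0.48324452 : 0.34990774
Element Jk pattern (n=2): 0.2209 : 0.4982 : 0.2809
Convolve the two distributions (both contribute in 2-u steps):
  M: 0.16684774×0.2209 = 0.036857
  M+2: 0.16684774×0.4982 + 0.48324452×0.2209 = 0.189872
  M+4: 0.16684774×0.2809 + 0.48324452×0.4982 + 0.34990774×0.2209 = 0.364915
  M+6: 0.48324452×0.2809 + 0.34990774×0.4982 = 0.310067
  M+8: 0.34990774×0.2809 = 0.098289
Scale to base peak (0.364915) = 100: 10.10 : 52.03 : 100.00 : 84.97 : 26.93

10.10 : 52.03 : 100.00 : 84.97 : 26.93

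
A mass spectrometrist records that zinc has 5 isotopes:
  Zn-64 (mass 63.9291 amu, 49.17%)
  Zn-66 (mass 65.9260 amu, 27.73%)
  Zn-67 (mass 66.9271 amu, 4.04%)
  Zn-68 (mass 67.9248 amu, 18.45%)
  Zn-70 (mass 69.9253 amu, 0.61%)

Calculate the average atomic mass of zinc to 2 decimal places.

65.38 amu

Average mass = Σ (abundance × isotope mass) = 0.4917 × 63.9291 + 0.2773 × 65.9260 + 0.0404 × 66.9271 + 0.1845 × 67.9248 + 0.0061 × 69.9253
= 31.43394 + 18.28128 + 2.70385 + 12.53213 + 0.42654 = 65.37774 amu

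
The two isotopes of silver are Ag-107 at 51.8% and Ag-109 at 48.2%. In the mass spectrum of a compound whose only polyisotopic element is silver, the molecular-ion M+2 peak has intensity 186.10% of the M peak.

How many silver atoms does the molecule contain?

2

With n Ag atoms, P(M+2)/P(M) = C(n,1)·p^(n−1)q / p^n = n·q/p = n · 0.482/0.518.
n = 1.8610 × 0.518/0.482 = 2.00 ≈ 2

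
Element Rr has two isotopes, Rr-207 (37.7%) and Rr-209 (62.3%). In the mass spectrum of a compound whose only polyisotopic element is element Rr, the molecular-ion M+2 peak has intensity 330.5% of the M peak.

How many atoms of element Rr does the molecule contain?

2

With n Rr atoms, P(M+2)/P(M) = C(n,1)·p^(n−1)q / p^n = n·q/p = n · 0.623/0.377.
n = 3.305 × 0.377/0.623 = 2.00 ≈ 2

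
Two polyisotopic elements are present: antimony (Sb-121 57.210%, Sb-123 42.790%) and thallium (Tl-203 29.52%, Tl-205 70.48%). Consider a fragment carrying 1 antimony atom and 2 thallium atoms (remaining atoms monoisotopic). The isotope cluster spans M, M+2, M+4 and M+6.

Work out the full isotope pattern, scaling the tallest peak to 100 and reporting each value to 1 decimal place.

10.8 : 59.6 : 100.0 : 46.0

Antimony pattern (n=1): 0.5721 : 0.4279
Thallium pattern (n=2): 0.08714304 : 0.41611392 : 0.49674304
Convolve the two distributions (both contribute in 2-u steps):
  M: 0.5721×0.08714304 = 0.049855
  M+2: 0.5721×0.41611392 + 0.4279×0.08714304 = 0.275347
  M+4: 0.5721×0.49674304 + 0.4279×0.41611392 = 0.462242
  M+6: 0.4279×0.49674304 = 0.212556
Scale to base peak (0.462242) = 100: 10.8 : 59.6 : 100.0 : 46.0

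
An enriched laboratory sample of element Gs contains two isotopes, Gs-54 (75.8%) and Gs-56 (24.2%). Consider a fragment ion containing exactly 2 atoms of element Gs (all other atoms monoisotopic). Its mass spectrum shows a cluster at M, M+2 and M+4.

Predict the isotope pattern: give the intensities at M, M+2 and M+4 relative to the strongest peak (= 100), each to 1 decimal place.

Expanding (0.758 + 0.242)^2:
P(M) = 0.758^2 = 0.574564
P(M+2) = 2 × 0.758^1 × 0.242^1 = 0.366872
P(M+4) = 0.242^2 = 0.058564
The M peak is largest (0.574564); scaling to 100 gives 100.0 : 63.9 : 10.2.

100.0 : 63.9 : 10.2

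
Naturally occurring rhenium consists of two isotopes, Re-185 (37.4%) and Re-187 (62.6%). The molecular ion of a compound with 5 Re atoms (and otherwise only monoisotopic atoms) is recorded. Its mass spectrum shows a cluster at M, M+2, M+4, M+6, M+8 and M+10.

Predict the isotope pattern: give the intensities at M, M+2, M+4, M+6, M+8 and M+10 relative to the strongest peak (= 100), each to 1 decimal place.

Expanding (0.374 + 0.626)^5:
P(M) = 0.374^5 = 0.007317
P(M+2) = 5 × 0.374^4 × 0.626^1 = 0.061239
P(M+4) = 10 × 0.374^3 × 0.626^2 = 0.205005
P(M+6) = 10 × 0.374^2 × 0.626^3 = 0.343136
P(M+8) = 5 × 0.374^1 × 0.626^4 = 0.287170
P(M+10) = 0.626^5 = 0.096133
The M+6 peak is largest (0.343136); scaling to 100 gives 2.1 : 17.8 : 59.7 : 100.0 : 83.7 : 28.0.

2.1 : 17.8 : 59.7 : 100.0 : 83.7 : 28.0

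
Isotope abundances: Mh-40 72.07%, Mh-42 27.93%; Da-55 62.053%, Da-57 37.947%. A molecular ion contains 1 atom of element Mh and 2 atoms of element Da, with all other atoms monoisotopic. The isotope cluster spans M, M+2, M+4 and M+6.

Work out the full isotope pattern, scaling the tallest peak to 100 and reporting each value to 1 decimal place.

Element Mh pattern (n=1): 0.7207 : 0.2793
Element Da pattern (n=2): 0.38505748 : 0.47094504 : 0.14399748
Convolve the two distributions (both contribute in 2-u steps):
  M: 0.7207×0.38505748 = 0.277511
  M+2: 0.7207×0.47094504 + 0.2793×0.38505748 = 0.446957
  M+4: 0.7207×0.14399748 + 0.2793×0.47094504 = 0.235314
  M+6: 0.2793×0.14399748 = 0.040218
Scale to base peak (0.446957) = 100: 62.1 : 100.0 : 52.6 : 9.0

62.1 : 100.0 : 52.6 : 9.0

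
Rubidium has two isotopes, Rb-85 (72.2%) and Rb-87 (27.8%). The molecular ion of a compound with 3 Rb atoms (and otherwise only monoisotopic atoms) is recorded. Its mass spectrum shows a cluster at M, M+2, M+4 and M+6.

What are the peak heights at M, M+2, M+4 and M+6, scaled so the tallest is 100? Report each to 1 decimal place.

86.6 : 100.0 : 38.5 : 4.9

Each Rb atom is independently Rb-85 (p = 0.722) or Rb-87 (q = 0.278); the cluster is the binomial expansion (p + q)^3.
P(M) = 0.722^3 = 0.376367
P(M+2) = 3 × 0.722^2 × 0.278^1 = 0.434751
P(M+4) = 3 × 0.722^1 × 0.278^2 = 0.167397
P(M+6) = 0.278^3 = 0.021485
The M+2 peak is largest (0.434751); scaling to 100 gives 86.6 : 100.0 : 38.5 : 4.9.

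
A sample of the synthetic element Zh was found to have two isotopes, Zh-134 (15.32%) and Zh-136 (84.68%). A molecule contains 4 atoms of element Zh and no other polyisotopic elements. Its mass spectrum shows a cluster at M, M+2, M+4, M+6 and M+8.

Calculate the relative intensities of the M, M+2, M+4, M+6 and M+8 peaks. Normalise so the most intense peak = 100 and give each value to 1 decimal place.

0.1 : 2.4 : 19.6 : 72.4 : 100.0

Expanding (0.1532 + 0.8468)^4:
P(M) = 0.1532^4 = 0.000551
P(M+2) = 4 × 0.1532^3 × 0.8468^1 = 0.012179
P(M+4) = 6 × 0.1532^2 × 0.8468^2 = 0.100979
P(M+6) = 4 × 0.1532^1 × 0.8468^3 = 0.372101
P(M+8) = 0.8468^4 = 0.514190
The M+8 peak is largest (0.514190); scaling to 100 gives 0.1 : 2.4 : 19.6 : 72.4 : 100.0.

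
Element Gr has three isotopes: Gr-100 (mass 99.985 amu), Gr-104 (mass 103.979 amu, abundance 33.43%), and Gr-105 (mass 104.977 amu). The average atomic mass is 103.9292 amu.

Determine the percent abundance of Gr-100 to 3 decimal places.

14.306%

Let x and y be the fractions of Gr-100 and Gr-105. Then x + y = 1 − 0.3343 = 0.6657 and 99.985x + 104.977y = 103.9292 − 0.3343×103.979 = 69.1690203.
Substituting: 99.985x + 104.977(0.6657 − x) = 69.1690203
(99.985 − 104.977)x = -0.7141686  ⇒  x = 0.14306, y = 0.52264
Gr-100: 14.306%, Gr-105: 52.264%.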